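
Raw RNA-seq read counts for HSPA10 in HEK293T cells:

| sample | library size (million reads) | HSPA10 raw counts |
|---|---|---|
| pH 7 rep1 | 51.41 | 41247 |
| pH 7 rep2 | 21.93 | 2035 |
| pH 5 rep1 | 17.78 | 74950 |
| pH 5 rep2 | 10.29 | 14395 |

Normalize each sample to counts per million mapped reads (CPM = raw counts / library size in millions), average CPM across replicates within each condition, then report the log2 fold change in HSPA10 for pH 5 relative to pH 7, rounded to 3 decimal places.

2.649

CPM(pH 7 rep1) = 41247 / 51.41 = 802.3147
CPM(pH 7 rep2) = 2035 / 21.93 = 92.7953
CPM(pH 5 rep1) = 74950 / 17.78 = 4215.4106
CPM(pH 5 rep2) = 14395 / 10.29 = 1398.9310
mean CPM(pH 7) = 447.5550; mean CPM(pH 5) = 2807.1708
Fold change = 2807.1708 / 447.5550 = 6.27224
log2(6.27224) = 2.6490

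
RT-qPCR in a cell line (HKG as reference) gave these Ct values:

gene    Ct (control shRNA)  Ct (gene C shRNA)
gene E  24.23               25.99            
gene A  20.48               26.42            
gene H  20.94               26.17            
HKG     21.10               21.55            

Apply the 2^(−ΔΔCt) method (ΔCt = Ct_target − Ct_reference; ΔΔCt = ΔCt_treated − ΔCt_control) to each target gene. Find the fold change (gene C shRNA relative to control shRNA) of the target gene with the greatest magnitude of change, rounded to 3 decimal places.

0.022

gene E: ΔΔCt = (25.99−21.55) − (24.23−21.10) = 4.44 − 3.13 = 1.31; fold change = 2^-1.31 = 0.403
gene A: ΔΔCt = (26.42−21.55) − (20.48−21.10) = 4.87 − (-0.62) = 5.49; fold change = 2^-5.49 = 0.022
gene H: ΔΔCt = (26.17−21.55) − (20.94−21.10) = 4.62 − (-0.16) = 4.78; fold change = 2^-4.78 = 0.036
gene A has the largest |ΔΔCt| = 5.49.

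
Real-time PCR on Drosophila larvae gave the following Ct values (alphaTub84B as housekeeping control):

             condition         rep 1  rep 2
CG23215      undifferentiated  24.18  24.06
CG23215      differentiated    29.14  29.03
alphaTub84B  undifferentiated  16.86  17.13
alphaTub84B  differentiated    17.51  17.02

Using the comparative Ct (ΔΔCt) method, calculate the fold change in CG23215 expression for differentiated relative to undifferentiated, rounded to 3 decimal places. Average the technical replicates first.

0.039

Mean Ct: CG23215 undifferentiated 24.120; CG23215 differentiated 29.085; alphaTub84B undifferentiated 16.995; alphaTub84B differentiated 17.265
ΔCt(undifferentiated) = 24.120 − 16.995 = 7.125
ΔCt(differentiated) = 29.085 − 17.265 = 11.820
ΔΔCt = 11.820 − 7.125 = 4.695
Fold change = 2^(−4.695) = 0.0386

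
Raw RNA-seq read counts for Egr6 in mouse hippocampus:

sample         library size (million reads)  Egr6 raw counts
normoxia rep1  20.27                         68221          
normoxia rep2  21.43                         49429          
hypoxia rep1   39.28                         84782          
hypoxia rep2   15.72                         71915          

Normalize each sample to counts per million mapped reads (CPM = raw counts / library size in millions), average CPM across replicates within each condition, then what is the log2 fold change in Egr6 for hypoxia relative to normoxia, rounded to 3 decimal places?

CPM(normoxia rep1) = 68221 / 20.27 = 3365.6142
CPM(normoxia rep2) = 49429 / 21.43 = 2306.5329
CPM(hypoxia rep1) = 84782 / 39.28 = 2158.4012
CPM(hypoxia rep2) = 71915 / 15.72 = 4574.7455
mean CPM(normoxia) = 2836.0736; mean CPM(hypoxia) = 3366.5734
Fold change = 3366.5734 / 2836.0736 = 1.18705
log2(1.18705) = 0.2474

0.247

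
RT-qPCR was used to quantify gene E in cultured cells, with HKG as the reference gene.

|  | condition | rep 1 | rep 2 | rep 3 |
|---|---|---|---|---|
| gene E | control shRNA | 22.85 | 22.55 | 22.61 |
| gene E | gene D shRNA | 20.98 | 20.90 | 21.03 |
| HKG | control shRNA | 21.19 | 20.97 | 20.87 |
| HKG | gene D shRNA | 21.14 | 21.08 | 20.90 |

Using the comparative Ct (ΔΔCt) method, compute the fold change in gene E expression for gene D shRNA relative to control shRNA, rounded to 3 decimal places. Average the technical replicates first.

Mean Ct: gene E control shRNA 22.670; gene E gene D shRNA 20.970; HKG control shRNA 21.010; HKG gene D shRNA 21.040
ΔCt(control shRNA) = 22.670 − 21.010 = 1.660
ΔCt(gene D shRNA) = 20.970 − 21.040 = -0.070
ΔΔCt = -0.070 − 1.660 = -1.730
Fold change = 2^(−(-1.730)) = 2^1.730 = 3.3173

3.317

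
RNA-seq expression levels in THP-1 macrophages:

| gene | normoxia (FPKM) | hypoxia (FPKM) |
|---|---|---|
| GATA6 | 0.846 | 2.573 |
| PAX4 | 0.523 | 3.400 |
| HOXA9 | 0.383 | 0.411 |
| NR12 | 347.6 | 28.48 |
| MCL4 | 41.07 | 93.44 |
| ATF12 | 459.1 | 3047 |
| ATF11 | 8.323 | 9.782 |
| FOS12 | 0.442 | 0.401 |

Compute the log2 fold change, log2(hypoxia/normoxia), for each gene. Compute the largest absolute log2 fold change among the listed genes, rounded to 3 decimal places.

3.609

log2(2.573/0.846) = 1.605  (GATA6)
log2(3.400/0.523) = 2.701  (PAX4)
log2(0.411/0.383) = 0.102  (HOXA9)
log2(28.48/347.6) = -3.609  (NR12)
log2(93.44/41.07) = 1.186  (MCL4)
log2(3047/459.1) = 2.731  (ATF12)
log2(9.782/8.323) = 0.233  (ATF11)
log2(0.401/0.442) = -0.140  (FOS12)
The largest magnitude belongs to NR12.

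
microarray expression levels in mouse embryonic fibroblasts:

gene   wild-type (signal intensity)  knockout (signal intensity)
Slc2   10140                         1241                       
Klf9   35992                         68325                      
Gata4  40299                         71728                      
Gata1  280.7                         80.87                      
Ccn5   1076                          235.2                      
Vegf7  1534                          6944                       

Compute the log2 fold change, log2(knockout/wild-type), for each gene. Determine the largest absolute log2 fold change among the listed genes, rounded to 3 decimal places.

log2(1241/10140) = -3.030  (Slc2)
log2(68325/35992) = 0.925  (Klf9)
log2(71728/40299) = 0.832  (Gata4)
log2(80.87/280.7) = -1.795  (Gata1)
log2(235.2/1076) = -2.194  (Ccn5)
log2(6944/1534) = 2.178  (Vegf7)
The largest magnitude belongs to Slc2.

3.030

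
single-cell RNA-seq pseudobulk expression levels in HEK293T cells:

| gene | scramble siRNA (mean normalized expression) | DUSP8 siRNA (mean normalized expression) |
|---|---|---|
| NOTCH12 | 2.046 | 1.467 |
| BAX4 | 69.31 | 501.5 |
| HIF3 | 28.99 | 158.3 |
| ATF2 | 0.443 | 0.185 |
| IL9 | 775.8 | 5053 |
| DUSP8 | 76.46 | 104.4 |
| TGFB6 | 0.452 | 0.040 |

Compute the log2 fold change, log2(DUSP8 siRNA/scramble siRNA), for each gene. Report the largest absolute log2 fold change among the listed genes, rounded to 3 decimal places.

log2(1.467/2.046) = -0.480  (NOTCH12)
log2(501.5/69.31) = 2.855  (BAX4)
log2(158.3/28.99) = 2.449  (HIF3)
log2(0.185/0.443) = -1.260  (ATF2)
log2(5053/775.8) = 2.703  (IL9)
log2(104.4/76.46) = 0.449  (DUSP8)
log2(0.040/0.452) = -3.498  (TGFB6)
The largest magnitude belongs to TGFB6.

3.498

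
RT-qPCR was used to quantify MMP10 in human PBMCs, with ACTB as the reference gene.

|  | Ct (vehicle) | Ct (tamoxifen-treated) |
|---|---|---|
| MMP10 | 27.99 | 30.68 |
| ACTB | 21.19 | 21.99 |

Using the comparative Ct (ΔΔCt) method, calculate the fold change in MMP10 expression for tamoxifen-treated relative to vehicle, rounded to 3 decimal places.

0.270

ΔCt(vehicle) = 27.990 − 21.190 = 6.800
ΔCt(tamoxifen-treated) = 30.680 − 21.990 = 8.690
ΔΔCt = 8.690 − 6.800 = 1.890
Fold change = 2^(−1.890) = 0.2698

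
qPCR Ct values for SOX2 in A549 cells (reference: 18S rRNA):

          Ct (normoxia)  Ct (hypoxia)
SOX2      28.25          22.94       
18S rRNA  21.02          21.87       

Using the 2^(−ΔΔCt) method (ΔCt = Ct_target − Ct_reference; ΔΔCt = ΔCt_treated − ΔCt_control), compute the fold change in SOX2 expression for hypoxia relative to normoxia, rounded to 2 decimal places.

ΔCt(normoxia) = 28.250 − 21.020 = 7.230
ΔCt(hypoxia) = 22.940 − 21.870 = 1.070
ΔΔCt = 1.070 − 7.230 = -6.160
Fold change = 2^(−(-6.160)) = 2^6.160 = 71.506

71.51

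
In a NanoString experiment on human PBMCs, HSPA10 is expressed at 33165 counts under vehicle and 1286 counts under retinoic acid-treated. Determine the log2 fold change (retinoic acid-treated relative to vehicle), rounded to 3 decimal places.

Fold change = 1286 / 33165 = 0.0388
log2(0.0388) = -4.6887

-4.689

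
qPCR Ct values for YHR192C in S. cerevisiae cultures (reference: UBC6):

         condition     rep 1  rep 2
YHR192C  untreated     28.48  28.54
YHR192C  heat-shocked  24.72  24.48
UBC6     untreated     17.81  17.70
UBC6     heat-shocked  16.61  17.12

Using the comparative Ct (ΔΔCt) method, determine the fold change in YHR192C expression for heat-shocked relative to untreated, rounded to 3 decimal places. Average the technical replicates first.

Mean Ct: YHR192C untreated 28.510; YHR192C heat-shocked 24.600; UBC6 untreated 17.755; UBC6 heat-shocked 16.865
ΔCt(untreated) = 28.510 − 17.755 = 10.755
ΔCt(heat-shocked) = 24.600 − 16.865 = 7.735
ΔΔCt = 7.735 − 10.755 = -3.020
Fold change = 2^(−(-3.020)) = 2^3.020 = 8.1117

8.112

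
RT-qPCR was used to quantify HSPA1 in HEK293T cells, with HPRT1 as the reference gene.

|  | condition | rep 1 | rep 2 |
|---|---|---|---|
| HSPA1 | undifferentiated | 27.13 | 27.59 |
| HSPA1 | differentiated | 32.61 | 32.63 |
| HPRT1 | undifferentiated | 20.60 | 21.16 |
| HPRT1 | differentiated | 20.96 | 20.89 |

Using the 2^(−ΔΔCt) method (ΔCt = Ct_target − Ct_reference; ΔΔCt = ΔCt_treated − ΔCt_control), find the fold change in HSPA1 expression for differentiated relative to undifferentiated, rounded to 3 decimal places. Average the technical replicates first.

Mean Ct: HSPA1 undifferentiated 27.360; HSPA1 differentiated 32.620; HPRT1 undifferentiated 20.880; HPRT1 differentiated 20.925
ΔCt(undifferentiated) = 27.360 − 20.880 = 6.480
ΔCt(differentiated) = 32.620 − 20.925 = 11.695
ΔΔCt = 11.695 − 6.480 = 5.215
Fold change = 2^(−5.215) = 0.0269

0.027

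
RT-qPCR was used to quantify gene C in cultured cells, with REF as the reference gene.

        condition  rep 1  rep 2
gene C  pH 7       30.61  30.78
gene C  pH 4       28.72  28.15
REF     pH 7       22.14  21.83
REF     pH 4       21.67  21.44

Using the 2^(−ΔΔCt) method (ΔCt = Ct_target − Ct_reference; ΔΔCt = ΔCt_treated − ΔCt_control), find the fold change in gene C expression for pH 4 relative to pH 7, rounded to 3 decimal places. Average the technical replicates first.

3.555

Mean Ct: gene C pH 7 30.695; gene C pH 4 28.435; REF pH 7 21.985; REF pH 4 21.555
ΔCt(pH 7) = 30.695 − 21.985 = 8.710
ΔCt(pH 4) = 28.435 − 21.555 = 6.880
ΔΔCt = 6.880 − 8.710 = -1.830
Fold change = 2^(−(-1.830)) = 2^1.830 = 3.5554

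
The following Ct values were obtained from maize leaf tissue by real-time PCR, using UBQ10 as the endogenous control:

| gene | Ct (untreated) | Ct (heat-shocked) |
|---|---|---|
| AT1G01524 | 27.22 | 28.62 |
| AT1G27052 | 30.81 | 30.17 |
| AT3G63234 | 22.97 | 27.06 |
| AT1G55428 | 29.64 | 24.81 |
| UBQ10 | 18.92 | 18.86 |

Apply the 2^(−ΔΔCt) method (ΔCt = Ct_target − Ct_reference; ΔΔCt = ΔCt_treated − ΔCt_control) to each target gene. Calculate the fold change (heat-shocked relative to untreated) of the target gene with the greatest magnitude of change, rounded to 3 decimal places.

27.284

AT1G01524: ΔΔCt = (28.62−18.86) − (27.22−18.92) = 9.76 − 8.30 = 1.46; fold change = 2^-1.46 = 0.363
AT1G27052: ΔΔCt = (30.17−18.86) − (30.81−18.92) = 11.31 − 11.89 = -0.58; fold change = 2^0.58 = 1.495
AT3G63234: ΔΔCt = (27.06−18.86) − (22.97−18.92) = 8.20 − 4.05 = 4.15; fold change = 2^-4.15 = 0.056
AT1G55428: ΔΔCt = (24.81−18.86) − (29.64−18.92) = 5.95 − 10.72 = -4.77; fold change = 2^4.77 = 27.284
AT1G55428 has the largest |ΔΔCt| = 4.77.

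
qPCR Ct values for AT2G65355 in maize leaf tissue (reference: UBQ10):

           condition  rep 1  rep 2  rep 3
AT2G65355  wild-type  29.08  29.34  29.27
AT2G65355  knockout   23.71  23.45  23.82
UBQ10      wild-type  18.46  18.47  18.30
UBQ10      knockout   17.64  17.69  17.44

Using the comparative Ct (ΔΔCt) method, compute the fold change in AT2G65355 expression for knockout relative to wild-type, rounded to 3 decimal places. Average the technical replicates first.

Mean Ct: AT2G65355 wild-type 29.230; AT2G65355 knockout 23.660; UBQ10 wild-type 18.410; UBQ10 knockout 17.590
ΔCt(wild-type) = 29.230 − 18.410 = 10.820
ΔCt(knockout) = 23.660 − 17.590 = 6.070
ΔΔCt = 6.070 − 10.820 = -4.750
Fold change = 2^(−(-4.750)) = 2^4.750 = 26.9087

26.909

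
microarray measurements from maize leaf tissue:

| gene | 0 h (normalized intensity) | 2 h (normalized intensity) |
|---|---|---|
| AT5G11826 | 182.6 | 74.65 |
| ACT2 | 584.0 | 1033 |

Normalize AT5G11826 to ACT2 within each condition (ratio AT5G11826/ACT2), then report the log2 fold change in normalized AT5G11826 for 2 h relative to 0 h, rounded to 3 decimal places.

AT5G11826/ACT2 (0 h) = 182.6 / 584.0 = 0.31267
AT5G11826/ACT2 (2 h) = 74.65 / 1033 = 0.072265
Fold change = 0.072265 / 0.31267 = 0.2311
log2(0.2311) = -2.1133

-2.113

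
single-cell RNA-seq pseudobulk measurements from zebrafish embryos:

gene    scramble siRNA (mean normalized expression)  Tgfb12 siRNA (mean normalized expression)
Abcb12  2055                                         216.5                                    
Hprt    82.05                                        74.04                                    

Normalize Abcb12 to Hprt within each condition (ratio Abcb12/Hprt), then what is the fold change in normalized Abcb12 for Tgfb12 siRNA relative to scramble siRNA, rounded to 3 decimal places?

0.117

Abcb12/Hprt (scramble siRNA) = 2055 / 82.05 = 25.046
Abcb12/Hprt (Tgfb12 siRNA) = 216.5 / 74.04 = 2.9241
Fold change = 2.9241 / 25.046 = 0.1168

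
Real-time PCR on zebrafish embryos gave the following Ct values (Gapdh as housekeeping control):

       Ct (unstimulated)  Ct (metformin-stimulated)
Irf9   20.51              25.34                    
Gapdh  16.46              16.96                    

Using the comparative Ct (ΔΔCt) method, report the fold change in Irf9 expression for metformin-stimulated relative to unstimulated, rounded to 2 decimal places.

ΔCt(unstimulated) = 20.510 − 16.460 = 4.050
ΔCt(metformin-stimulated) = 25.340 − 16.960 = 8.380
ΔΔCt = 8.380 − 4.050 = 4.330
Fold change = 2^(−4.330) = 0.050

0.05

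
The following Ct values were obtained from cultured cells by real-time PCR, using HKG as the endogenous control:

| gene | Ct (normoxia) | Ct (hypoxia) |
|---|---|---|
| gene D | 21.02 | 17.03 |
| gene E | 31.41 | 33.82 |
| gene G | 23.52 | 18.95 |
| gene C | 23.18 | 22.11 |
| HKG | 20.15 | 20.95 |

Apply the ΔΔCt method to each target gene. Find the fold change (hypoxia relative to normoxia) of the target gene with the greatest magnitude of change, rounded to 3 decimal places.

gene D: ΔΔCt = (17.03−20.95) − (21.02−20.15) = -3.92 − 0.87 = -4.79; fold change = 2^4.79 = 27.665
gene E: ΔΔCt = (33.82−20.95) − (31.41−20.15) = 12.87 − 11.26 = 1.61; fold change = 2^-1.61 = 0.328
gene G: ΔΔCt = (18.95−20.95) − (23.52−20.15) = -2.00 − 3.37 = -5.37; fold change = 2^5.37 = 41.355
gene C: ΔΔCt = (22.11−20.95) − (23.18−20.15) = 1.16 − 3.03 = -1.87; fold change = 2^1.87 = 3.655
gene G has the largest |ΔΔCt| = 5.37.

41.355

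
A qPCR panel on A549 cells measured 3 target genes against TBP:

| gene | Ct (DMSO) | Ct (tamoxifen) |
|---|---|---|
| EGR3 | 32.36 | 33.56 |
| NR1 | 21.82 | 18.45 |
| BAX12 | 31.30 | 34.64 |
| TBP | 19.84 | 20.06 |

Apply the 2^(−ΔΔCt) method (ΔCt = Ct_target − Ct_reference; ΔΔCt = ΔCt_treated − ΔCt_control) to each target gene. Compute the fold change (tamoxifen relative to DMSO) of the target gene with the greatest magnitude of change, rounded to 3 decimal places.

EGR3: ΔΔCt = (33.56−20.06) − (32.36−19.84) = 13.50 − 12.52 = 0.98; fold change = 2^-0.98 = 0.507
NR1: ΔΔCt = (18.45−20.06) − (21.82−19.84) = -1.61 − 1.98 = -3.59; fold change = 2^3.59 = 12.042
BAX12: ΔΔCt = (34.64−20.06) − (31.30−19.84) = 14.58 − 11.46 = 3.12; fold change = 2^-3.12 = 0.115
NR1 has the largest |ΔΔCt| = 3.59.

12.042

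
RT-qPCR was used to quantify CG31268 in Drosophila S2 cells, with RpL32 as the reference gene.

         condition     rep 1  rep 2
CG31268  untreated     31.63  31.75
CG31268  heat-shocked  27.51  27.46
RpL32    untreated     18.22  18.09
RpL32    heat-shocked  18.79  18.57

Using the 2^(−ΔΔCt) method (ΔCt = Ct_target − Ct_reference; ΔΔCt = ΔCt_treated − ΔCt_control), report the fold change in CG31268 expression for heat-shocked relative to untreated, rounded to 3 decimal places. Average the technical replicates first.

26.538

Mean Ct: CG31268 untreated 31.690; CG31268 heat-shocked 27.485; RpL32 untreated 18.155; RpL32 heat-shocked 18.680
ΔCt(untreated) = 31.690 − 18.155 = 13.535
ΔCt(heat-shocked) = 27.485 − 18.680 = 8.805
ΔΔCt = 8.805 − 13.535 = -4.730
Fold change = 2^(−(-4.730)) = 2^4.730 = 26.5382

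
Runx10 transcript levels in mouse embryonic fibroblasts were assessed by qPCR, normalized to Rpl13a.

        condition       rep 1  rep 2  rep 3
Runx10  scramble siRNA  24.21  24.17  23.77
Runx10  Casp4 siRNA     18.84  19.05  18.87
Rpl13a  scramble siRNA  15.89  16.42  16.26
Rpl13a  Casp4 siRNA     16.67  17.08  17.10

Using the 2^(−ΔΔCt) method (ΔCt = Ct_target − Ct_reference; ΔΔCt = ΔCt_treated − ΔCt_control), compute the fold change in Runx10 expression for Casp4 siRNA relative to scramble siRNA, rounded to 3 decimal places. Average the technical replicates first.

Mean Ct: Runx10 scramble siRNA 24.050; Runx10 Casp4 siRNA 18.920; Rpl13a scramble siRNA 16.190; Rpl13a Casp4 siRNA 16.950
ΔCt(scramble siRNA) = 24.050 − 16.190 = 7.860
ΔCt(Casp4 siRNA) = 18.920 − 16.950 = 1.970
ΔΔCt = 1.970 − 7.860 = -5.890
Fold change = 2^(−(-5.890)) = 2^5.890 = 59.3016

59.302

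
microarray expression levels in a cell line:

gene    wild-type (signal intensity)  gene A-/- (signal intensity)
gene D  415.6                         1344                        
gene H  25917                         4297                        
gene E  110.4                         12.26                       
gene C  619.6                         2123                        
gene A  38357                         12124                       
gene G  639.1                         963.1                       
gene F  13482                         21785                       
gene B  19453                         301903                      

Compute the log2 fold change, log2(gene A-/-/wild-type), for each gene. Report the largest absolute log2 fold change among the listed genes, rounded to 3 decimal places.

log2(1344/415.6) = 1.693  (gene D)
log2(4297/25917) = -2.592  (gene H)
log2(12.26/110.4) = -3.171  (gene E)
log2(2123/619.6) = 1.777  (gene C)
log2(12124/38357) = -1.662  (gene A)
log2(963.1/639.1) = 0.592  (gene G)
log2(21785/13482) = 0.692  (gene F)
log2(301903/19453) = 3.956  (gene B)
The largest magnitude belongs to gene B.

3.956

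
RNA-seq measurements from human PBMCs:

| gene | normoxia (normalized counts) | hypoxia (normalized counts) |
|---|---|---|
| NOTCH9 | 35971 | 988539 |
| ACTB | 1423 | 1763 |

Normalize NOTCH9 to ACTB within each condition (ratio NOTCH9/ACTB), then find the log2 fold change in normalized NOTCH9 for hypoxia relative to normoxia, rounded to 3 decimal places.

NOTCH9/ACTB (normoxia) = 35971 / 1423 = 25.278
NOTCH9/ACTB (hypoxia) = 988539 / 1763 = 560.71
Fold change = 560.71 / 25.278 = 22.1817
log2(22.1817) = 4.4713

4.471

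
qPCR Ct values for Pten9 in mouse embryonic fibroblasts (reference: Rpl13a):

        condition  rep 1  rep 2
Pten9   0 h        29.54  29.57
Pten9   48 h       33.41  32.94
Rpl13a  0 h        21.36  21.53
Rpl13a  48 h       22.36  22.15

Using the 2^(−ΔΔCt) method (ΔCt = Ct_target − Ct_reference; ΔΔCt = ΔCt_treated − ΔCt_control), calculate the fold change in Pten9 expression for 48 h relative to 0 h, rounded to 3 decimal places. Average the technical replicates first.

0.143

Mean Ct: Pten9 0 h 29.555; Pten9 48 h 33.175; Rpl13a 0 h 21.445; Rpl13a 48 h 22.255
ΔCt(0 h) = 29.555 − 21.445 = 8.110
ΔCt(48 h) = 33.175 − 22.255 = 10.920
ΔΔCt = 10.920 − 8.110 = 2.810
Fold change = 2^(−2.810) = 0.1426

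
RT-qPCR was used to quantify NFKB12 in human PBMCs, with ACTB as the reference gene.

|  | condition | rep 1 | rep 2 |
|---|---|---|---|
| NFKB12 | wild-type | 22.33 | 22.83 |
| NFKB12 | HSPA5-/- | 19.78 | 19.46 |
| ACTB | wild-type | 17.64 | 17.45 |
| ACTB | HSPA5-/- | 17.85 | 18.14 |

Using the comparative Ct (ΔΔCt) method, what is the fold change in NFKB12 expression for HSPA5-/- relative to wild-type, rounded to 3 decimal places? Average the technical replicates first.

Mean Ct: NFKB12 wild-type 22.580; NFKB12 HSPA5-/- 19.620; ACTB wild-type 17.545; ACTB HSPA5-/- 17.995
ΔCt(wild-type) = 22.580 − 17.545 = 5.035
ΔCt(HSPA5-/-) = 19.620 − 17.995 = 1.625
ΔΔCt = 1.625 − 5.035 = -3.410
Fold change = 2^(−(-3.410)) = 2^3.410 = 10.6295

10.629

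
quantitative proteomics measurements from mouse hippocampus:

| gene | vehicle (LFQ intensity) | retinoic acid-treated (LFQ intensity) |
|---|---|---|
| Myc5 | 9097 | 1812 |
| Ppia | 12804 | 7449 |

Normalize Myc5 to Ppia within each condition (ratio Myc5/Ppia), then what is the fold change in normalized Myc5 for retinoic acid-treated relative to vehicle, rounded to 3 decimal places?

0.342

Myc5/Ppia (vehicle) = 9097 / 12804 = 0.71048
Myc5/Ppia (retinoic acid-treated) = 1812 / 7449 = 0.24325
Fold change = 0.24325 / 0.71048 = 0.3424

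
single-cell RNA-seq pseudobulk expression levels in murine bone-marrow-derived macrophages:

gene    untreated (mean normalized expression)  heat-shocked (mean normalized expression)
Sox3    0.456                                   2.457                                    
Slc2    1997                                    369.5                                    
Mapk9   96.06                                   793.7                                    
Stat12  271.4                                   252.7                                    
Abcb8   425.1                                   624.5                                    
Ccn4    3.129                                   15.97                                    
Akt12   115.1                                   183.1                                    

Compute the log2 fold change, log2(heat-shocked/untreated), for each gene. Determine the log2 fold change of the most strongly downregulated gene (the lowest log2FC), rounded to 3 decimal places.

log2(2.457/0.456) = 2.430  (Sox3)
log2(369.5/1997) = -2.434  (Slc2)
log2(793.7/96.06) = 3.047  (Mapk9)
log2(252.7/271.4) = -0.103  (Stat12)
log2(624.5/425.1) = 0.555  (Abcb8)
log2(15.97/3.129) = 2.352  (Ccn4)
log2(183.1/115.1) = 0.670  (Akt12)
Slc2 is most strongly downregulated.

-2.434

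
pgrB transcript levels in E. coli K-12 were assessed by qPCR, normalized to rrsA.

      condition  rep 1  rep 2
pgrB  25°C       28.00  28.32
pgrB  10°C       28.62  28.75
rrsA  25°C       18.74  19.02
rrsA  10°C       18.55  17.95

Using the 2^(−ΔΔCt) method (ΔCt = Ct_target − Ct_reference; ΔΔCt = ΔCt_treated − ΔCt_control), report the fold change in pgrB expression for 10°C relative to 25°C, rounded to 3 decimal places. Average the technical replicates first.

0.449

Mean Ct: pgrB 25°C 28.160; pgrB 10°C 28.685; rrsA 25°C 18.880; rrsA 10°C 18.250
ΔCt(25°C) = 28.160 − 18.880 = 9.280
ΔCt(10°C) = 28.685 − 18.250 = 10.435
ΔΔCt = 10.435 − 9.280 = 1.155
Fold change = 2^(−1.155) = 0.4491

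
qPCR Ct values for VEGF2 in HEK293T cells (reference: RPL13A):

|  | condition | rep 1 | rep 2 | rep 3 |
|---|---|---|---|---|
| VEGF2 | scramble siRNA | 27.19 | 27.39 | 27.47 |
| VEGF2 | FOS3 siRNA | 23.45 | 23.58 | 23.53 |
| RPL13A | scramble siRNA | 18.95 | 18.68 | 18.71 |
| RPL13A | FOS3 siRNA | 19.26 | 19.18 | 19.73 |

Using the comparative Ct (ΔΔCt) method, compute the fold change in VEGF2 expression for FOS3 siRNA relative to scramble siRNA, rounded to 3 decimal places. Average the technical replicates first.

21.706

Mean Ct: VEGF2 scramble siRNA 27.350; VEGF2 FOS3 siRNA 23.520; RPL13A scramble siRNA 18.780; RPL13A FOS3 siRNA 19.390
ΔCt(scramble siRNA) = 27.350 − 18.780 = 8.570
ΔCt(FOS3 siRNA) = 23.520 − 19.390 = 4.130
ΔΔCt = 4.130 − 8.570 = -4.440
Fold change = 2^(−(-4.440)) = 2^4.440 = 21.7057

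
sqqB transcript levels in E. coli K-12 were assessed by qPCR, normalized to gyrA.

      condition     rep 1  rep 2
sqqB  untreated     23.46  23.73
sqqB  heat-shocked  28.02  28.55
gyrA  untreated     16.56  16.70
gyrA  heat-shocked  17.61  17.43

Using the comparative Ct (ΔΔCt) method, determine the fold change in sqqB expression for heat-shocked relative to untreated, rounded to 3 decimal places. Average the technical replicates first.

0.072

Mean Ct: sqqB untreated 23.595; sqqB heat-shocked 28.285; gyrA untreated 16.630; gyrA heat-shocked 17.520
ΔCt(untreated) = 23.595 − 16.630 = 6.965
ΔCt(heat-shocked) = 28.285 − 17.520 = 10.765
ΔΔCt = 10.765 − 6.965 = 3.800
Fold change = 2^(−3.800) = 0.0718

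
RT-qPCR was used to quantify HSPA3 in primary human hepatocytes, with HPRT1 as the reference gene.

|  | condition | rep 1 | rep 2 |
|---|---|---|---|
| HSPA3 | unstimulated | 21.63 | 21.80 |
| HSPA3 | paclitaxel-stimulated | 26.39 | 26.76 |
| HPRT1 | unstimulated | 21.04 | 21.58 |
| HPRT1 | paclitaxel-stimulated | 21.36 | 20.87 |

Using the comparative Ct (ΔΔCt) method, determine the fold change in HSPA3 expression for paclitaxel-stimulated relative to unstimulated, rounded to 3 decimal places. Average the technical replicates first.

Mean Ct: HSPA3 unstimulated 21.715; HSPA3 paclitaxel-stimulated 26.575; HPRT1 unstimulated 21.310; HPRT1 paclitaxel-stimulated 21.115
ΔCt(unstimulated) = 21.715 − 21.310 = 0.405
ΔCt(paclitaxel-stimulated) = 26.575 − 21.115 = 5.460
ΔΔCt = 5.460 − 0.405 = 5.055
Fold change = 2^(−5.055) = 0.0301

0.030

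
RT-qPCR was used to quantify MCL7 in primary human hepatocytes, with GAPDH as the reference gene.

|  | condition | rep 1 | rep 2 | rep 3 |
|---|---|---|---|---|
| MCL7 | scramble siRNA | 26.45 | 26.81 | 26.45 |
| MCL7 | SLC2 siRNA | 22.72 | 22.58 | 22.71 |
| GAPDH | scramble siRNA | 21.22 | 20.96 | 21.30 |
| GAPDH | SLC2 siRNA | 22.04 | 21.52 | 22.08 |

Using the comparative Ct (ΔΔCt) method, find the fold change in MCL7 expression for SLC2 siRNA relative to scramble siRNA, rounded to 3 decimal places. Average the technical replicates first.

Mean Ct: MCL7 scramble siRNA 26.570; MCL7 SLC2 siRNA 22.670; GAPDH scramble siRNA 21.160; GAPDH SLC2 siRNA 21.880
ΔCt(scramble siRNA) = 26.570 − 21.160 = 5.410
ΔCt(SLC2 siRNA) = 22.670 − 21.880 = 0.790
ΔΔCt = 0.790 − 5.410 = -4.620
Fold change = 2^(−(-4.620)) = 2^4.620 = 24.5900

24.590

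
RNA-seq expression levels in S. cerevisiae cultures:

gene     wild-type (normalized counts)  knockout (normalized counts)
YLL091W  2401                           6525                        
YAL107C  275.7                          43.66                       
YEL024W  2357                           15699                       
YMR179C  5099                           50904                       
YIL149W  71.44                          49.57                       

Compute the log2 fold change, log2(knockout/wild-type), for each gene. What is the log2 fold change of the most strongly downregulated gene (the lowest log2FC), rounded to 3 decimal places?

-2.659

log2(6525/2401) = 1.442  (YLL091W)
log2(43.66/275.7) = -2.659  (YAL107C)
log2(15699/2357) = 2.736  (YEL024W)
log2(50904/5099) = 3.319  (YMR179C)
log2(49.57/71.44) = -0.527  (YIL149W)
YAL107C is most strongly downregulated.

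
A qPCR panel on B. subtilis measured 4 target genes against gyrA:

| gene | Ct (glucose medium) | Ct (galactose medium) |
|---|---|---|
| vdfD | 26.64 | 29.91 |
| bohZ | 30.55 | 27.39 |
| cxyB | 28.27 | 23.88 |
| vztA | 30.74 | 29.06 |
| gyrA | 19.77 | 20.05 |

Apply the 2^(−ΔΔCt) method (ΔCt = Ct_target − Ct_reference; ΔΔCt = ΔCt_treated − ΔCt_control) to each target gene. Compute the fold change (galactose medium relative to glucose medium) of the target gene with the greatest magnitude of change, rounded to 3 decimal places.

25.457

vdfD: ΔΔCt = (29.91−20.05) − (26.64−19.77) = 9.86 − 6.87 = 2.99; fold change = 2^-2.99 = 0.126
bohZ: ΔΔCt = (27.39−20.05) − (30.55−19.77) = 7.34 − 10.78 = -3.44; fold change = 2^3.44 = 10.853
cxyB: ΔΔCt = (23.88−20.05) − (28.27−19.77) = 3.83 − 8.50 = -4.67; fold change = 2^4.67 = 25.457
vztA: ΔΔCt = (29.06−20.05) − (30.74−19.77) = 9.01 − 10.97 = -1.96; fold change = 2^1.96 = 3.891
cxyB has the largest |ΔΔCt| = 4.67.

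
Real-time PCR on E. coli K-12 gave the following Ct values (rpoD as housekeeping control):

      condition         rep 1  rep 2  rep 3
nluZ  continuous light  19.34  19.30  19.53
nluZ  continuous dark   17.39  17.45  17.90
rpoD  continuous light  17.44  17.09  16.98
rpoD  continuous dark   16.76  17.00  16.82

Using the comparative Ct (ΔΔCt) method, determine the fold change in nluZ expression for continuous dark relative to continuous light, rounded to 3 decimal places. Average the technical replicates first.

Mean Ct: nluZ continuous light 19.390; nluZ continuous dark 17.580; rpoD continuous light 17.170; rpoD continuous dark 16.860
ΔCt(continuous light) = 19.390 − 17.170 = 2.220
ΔCt(continuous dark) = 17.580 − 16.860 = 0.720
ΔΔCt = 0.720 − 2.220 = -1.500
Fold change = 2^(−(-1.500)) = 2^1.500 = 2.8284

2.828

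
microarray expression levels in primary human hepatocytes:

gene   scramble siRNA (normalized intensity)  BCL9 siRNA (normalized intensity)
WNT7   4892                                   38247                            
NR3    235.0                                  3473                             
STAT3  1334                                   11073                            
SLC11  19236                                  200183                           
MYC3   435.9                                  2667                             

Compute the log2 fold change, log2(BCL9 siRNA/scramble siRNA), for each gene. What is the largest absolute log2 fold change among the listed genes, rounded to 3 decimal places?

3.885

log2(38247/4892) = 2.967  (WNT7)
log2(3473/235.0) = 3.885  (NR3)
log2(11073/1334) = 3.053  (STAT3)
log2(200183/19236) = 3.379  (SLC11)
log2(2667/435.9) = 2.613  (MYC3)
The largest magnitude belongs to NR3.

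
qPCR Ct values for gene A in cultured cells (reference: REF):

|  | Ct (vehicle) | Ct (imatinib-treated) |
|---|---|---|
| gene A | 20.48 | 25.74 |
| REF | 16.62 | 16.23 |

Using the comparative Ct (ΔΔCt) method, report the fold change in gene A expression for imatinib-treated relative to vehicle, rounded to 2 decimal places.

ΔCt(vehicle) = 20.480 − 16.620 = 3.860
ΔCt(imatinib-treated) = 25.740 − 16.230 = 9.510
ΔΔCt = 9.510 − 3.860 = 5.650
Fold change = 2^(−5.650) = 0.020

0.02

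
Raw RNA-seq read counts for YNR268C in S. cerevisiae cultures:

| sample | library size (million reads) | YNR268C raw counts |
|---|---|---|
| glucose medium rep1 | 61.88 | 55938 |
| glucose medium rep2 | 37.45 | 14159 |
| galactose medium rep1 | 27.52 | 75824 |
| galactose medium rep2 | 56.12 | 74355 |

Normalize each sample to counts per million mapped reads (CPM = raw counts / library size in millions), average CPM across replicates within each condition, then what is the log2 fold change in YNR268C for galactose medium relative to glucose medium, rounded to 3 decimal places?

CPM(glucose medium rep1) = 55938 / 61.88 = 903.9754
CPM(glucose medium rep2) = 14159 / 37.45 = 378.0774
CPM(galactose medium rep1) = 75824 / 27.52 = 2755.2326
CPM(galactose medium rep2) = 74355 / 56.12 = 1324.9287
mean CPM(glucose medium) = 641.0264; mean CPM(galactose medium) = 2040.0806
Fold change = 2040.0806 / 641.0264 = 3.18252
log2(3.18252) = 1.6702

1.670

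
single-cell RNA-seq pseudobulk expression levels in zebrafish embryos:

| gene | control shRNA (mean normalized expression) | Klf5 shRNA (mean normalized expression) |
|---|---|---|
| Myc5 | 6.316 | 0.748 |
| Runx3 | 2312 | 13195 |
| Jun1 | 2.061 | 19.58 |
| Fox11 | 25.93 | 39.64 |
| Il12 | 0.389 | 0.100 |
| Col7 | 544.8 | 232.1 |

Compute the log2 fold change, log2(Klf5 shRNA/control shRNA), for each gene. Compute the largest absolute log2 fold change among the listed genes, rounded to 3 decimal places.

3.248

log2(0.748/6.316) = -3.078  (Myc5)
log2(13195/2312) = 2.513  (Runx3)
log2(19.58/2.061) = 3.248  (Jun1)
log2(39.64/25.93) = 0.612  (Fox11)
log2(0.100/0.389) = -1.960  (Il12)
log2(232.1/544.8) = -1.231  (Col7)
The largest magnitude belongs to Jun1.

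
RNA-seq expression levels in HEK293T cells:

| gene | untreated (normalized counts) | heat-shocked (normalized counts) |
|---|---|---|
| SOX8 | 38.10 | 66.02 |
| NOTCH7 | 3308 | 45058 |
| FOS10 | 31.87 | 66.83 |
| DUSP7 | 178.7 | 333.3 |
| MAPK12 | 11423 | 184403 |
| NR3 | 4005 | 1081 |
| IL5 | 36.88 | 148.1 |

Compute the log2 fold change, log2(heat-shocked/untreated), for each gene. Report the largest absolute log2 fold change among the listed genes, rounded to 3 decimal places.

4.013

log2(66.02/38.10) = 0.793  (SOX8)
log2(45058/3308) = 3.768  (NOTCH7)
log2(66.83/31.87) = 1.068  (FOS10)
log2(333.3/178.7) = 0.899  (DUSP7)
log2(184403/11423) = 4.013  (MAPK12)
log2(1081/4005) = -1.889  (NR3)
log2(148.1/36.88) = 2.006  (IL5)
The largest magnitude belongs to MAPK12.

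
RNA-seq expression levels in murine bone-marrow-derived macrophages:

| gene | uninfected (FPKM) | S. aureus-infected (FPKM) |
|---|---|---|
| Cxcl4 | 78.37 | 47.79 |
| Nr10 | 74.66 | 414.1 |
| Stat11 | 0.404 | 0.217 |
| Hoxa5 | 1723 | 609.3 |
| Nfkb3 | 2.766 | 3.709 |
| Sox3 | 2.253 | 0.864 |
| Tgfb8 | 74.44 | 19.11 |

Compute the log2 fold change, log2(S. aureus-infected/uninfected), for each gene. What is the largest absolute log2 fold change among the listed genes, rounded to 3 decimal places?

2.472

log2(47.79/78.37) = -0.714  (Cxcl4)
log2(414.1/74.66) = 2.472  (Nr10)
log2(0.217/0.404) = -0.897  (Stat11)
log2(609.3/1723) = -1.500  (Hoxa5)
log2(3.709/2.766) = 0.423  (Nfkb3)
log2(0.864/2.253) = -1.383  (Sox3)
log2(19.11/74.44) = -1.962  (Tgfb8)
The largest magnitude belongs to Nr10.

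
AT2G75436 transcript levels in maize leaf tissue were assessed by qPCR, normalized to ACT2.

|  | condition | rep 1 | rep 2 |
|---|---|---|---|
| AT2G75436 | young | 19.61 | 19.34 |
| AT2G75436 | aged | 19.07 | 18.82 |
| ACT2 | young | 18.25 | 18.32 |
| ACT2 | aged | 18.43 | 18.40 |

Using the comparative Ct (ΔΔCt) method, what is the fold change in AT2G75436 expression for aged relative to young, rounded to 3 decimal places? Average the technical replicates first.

Mean Ct: AT2G75436 young 19.475; AT2G75436 aged 18.945; ACT2 young 18.285; ACT2 aged 18.415
ΔCt(young) = 19.475 − 18.285 = 1.190
ΔCt(aged) = 18.945 − 18.415 = 0.530
ΔΔCt = 0.530 − 1.190 = -0.660
Fold change = 2^(−(-0.660)) = 2^0.660 = 1.5801

1.580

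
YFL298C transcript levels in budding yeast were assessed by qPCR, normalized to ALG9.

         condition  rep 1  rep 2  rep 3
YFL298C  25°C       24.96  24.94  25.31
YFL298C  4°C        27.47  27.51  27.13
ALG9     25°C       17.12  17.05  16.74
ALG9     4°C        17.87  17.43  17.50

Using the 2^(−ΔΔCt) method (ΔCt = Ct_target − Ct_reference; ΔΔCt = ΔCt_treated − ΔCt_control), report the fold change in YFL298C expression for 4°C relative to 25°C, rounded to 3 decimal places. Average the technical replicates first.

Mean Ct: YFL298C 25°C 25.070; YFL298C 4°C 27.370; ALG9 25°C 16.970; ALG9 4°C 17.600
ΔCt(25°C) = 25.070 − 16.970 = 8.100
ΔCt(4°C) = 27.370 − 17.600 = 9.770
ΔΔCt = 9.770 − 8.100 = 1.670
Fold change = 2^(−1.670) = 0.3143

0.314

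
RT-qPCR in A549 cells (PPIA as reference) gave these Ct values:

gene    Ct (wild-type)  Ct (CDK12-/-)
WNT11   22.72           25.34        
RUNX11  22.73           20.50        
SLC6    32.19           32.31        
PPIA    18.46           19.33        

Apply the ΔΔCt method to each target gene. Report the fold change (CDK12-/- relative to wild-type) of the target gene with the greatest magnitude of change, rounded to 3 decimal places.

WNT11: ΔΔCt = (25.34−19.33) − (22.72−18.46) = 6.01 − 4.26 = 1.75; fold change = 2^-1.75 = 0.297
RUNX11: ΔΔCt = (20.50−19.33) − (22.73−18.46) = 1.17 − 4.27 = -3.10; fold change = 2^3.10 = 8.574
SLC6: ΔΔCt = (32.31−19.33) − (32.19−18.46) = 12.98 − 13.73 = -0.75; fold change = 2^0.75 = 1.682
RUNX11 has the largest |ΔΔCt| = 3.10.

8.574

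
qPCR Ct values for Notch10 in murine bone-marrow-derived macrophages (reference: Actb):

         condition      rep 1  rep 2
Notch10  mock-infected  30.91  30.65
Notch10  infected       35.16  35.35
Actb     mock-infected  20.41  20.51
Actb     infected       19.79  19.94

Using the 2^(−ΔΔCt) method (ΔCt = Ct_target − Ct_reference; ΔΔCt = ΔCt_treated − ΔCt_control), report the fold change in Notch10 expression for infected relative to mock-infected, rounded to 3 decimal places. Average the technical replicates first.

Mean Ct: Notch10 mock-infected 30.780; Notch10 infected 35.255; Actb mock-infected 20.460; Actb infected 19.865
ΔCt(mock-infected) = 30.780 − 20.460 = 10.320
ΔCt(infected) = 35.255 − 19.865 = 15.390
ΔΔCt = 15.390 − 10.320 = 5.070
Fold change = 2^(−5.070) = 0.0298

0.030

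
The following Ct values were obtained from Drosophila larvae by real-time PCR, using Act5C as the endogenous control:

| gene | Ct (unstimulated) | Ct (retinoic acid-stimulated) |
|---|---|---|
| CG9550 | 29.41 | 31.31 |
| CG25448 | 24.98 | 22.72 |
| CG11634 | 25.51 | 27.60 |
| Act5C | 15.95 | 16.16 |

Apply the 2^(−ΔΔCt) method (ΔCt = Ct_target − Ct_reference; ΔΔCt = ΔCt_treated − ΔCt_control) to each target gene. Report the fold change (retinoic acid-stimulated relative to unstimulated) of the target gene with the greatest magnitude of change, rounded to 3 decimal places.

5.540

CG9550: ΔΔCt = (31.31−16.16) − (29.41−15.95) = 15.15 − 13.46 = 1.69; fold change = 2^-1.69 = 0.310
CG25448: ΔΔCt = (22.72−16.16) − (24.98−15.95) = 6.56 − 9.03 = -2.47; fold change = 2^2.47 = 5.540
CG11634: ΔΔCt = (27.60−16.16) − (25.51−15.95) = 11.44 − 9.56 = 1.88; fold change = 2^-1.88 = 0.272
CG25448 has the largest |ΔΔCt| = 2.47.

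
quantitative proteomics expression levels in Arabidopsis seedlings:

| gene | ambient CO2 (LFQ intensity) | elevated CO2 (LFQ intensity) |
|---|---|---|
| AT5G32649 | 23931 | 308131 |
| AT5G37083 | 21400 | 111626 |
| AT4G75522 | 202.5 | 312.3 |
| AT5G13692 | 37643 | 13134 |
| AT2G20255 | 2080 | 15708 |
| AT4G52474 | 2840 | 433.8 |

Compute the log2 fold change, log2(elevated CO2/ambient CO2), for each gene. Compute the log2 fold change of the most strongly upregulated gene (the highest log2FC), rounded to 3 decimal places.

3.687

log2(308131/23931) = 3.687  (AT5G32649)
log2(111626/21400) = 2.383  (AT5G37083)
log2(312.3/202.5) = 0.625  (AT4G75522)
log2(13134/37643) = -1.519  (AT5G13692)
log2(15708/2080) = 2.917  (AT2G20255)
log2(433.8/2840) = -2.711  (AT4G52474)
AT5G32649 is most strongly upregulated.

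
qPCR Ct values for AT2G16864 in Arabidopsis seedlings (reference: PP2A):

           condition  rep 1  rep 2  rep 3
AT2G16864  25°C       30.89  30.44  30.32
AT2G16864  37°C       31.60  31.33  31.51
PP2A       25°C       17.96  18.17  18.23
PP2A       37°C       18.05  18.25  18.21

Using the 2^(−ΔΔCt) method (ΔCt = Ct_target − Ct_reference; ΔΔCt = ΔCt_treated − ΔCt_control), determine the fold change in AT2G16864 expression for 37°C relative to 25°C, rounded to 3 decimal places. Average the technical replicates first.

Mean Ct: AT2G16864 25°C 30.550; AT2G16864 37°C 31.480; PP2A 25°C 18.120; PP2A 37°C 18.170
ΔCt(25°C) = 30.550 − 18.120 = 12.430
ΔCt(37°C) = 31.480 − 18.170 = 13.310
ΔΔCt = 13.310 − 12.430 = 0.880
Fold change = 2^(−0.880) = 0.5434

0.543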